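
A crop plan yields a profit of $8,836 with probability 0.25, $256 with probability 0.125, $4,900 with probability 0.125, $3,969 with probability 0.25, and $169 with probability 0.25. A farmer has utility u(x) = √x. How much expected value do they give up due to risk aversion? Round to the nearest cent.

E[u] = 0.25·√8836 + 0.125·√256 + 0.125·√4900 + 0.25·√3969 + 0.25·√169 = 0.25·94 + 0.125·16 + 0.125·70 + 0.25·63 + 0.25·13 = 53.25
CE = (53.25)² = 2835.5625
Risk premium = EV − CE = 3888 − 2835.5625 = 1052.4375

$1,052.44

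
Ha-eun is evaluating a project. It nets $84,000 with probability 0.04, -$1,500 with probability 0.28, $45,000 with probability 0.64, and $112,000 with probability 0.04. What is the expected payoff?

EV = 0.04 × 84000 + 0.28 × (-1500) + 0.64 × 45000 + 0.04 × 112000 = 3360 − 420 + 28800 + 4480 = 36220

$36,220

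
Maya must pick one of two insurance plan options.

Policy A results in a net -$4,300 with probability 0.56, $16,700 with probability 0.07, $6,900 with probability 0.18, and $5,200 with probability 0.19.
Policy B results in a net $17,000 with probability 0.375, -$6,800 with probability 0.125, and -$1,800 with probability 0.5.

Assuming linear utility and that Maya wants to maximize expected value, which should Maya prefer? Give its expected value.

Policy B ($4,625)

Policy A = 0.56 × (-4300) + 0.07 × 16700 + 0.18 × 6900 + 0.19 × 5200 = -2408 + 1169 + 1242 + 988 = 991
Policy B = 0.375 × 17000 + 0.125 × (-6800) + 0.5 × (-1800) = 6375 − 850 − 900 = 4625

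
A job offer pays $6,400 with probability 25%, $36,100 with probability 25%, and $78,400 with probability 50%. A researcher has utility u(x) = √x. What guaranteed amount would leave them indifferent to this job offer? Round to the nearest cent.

$43,056.25

E[u] = 0.25·√6400 + 0.25·√36100 + 0.5·√78400 = 0.25·80 + 0.25·190 + 0.5·280 = 207.5
CE = (207.5)² = 43056.25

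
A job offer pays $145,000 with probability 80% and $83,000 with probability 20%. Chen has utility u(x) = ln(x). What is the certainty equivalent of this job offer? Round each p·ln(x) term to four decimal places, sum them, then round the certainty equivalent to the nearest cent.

$129,689.71

E[u] = 0.8·ln(145000) + 0.2·ln(83000) = 9.5076 + 2.2653 = 11.7729
CE = e^11.7729 ≈ 129689.71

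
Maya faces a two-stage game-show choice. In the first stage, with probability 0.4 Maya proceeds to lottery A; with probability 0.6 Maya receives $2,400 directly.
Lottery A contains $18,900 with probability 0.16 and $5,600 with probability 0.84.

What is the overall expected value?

$4,531.20

EV(A) = 0.16 × 18900 + 0.84 × 5600 = 3024 + 4704 = 7728
Branch B: 2400 (certain)
Overall = 0.4 × 7728 + 0.6 × 2400 = 3091.2 + 1440 = 4531.2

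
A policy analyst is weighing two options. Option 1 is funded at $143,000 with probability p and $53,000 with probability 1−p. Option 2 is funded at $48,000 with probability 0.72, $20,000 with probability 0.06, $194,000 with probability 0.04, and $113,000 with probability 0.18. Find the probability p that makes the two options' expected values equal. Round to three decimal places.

EV(Option 2) = 0.72 × 48000 + 0.06 × 20000 + 0.04 × 194000 + 0.18 × 113000 = 34560 + 1200 + 7760 + 20340 = 63860
p·143000 + (1−p)·53000 = 63860
90000p + 53000 = 63860
p = (63860 − 53000) / 90000

p = 0.121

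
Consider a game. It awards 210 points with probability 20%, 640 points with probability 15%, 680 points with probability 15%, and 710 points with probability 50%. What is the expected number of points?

595 points

EV = 0.2 × 210 + 0.15 × 640 + 0.15 × 680 + 0.5 × 710 = 42 + 96 + 102 + 355 = 595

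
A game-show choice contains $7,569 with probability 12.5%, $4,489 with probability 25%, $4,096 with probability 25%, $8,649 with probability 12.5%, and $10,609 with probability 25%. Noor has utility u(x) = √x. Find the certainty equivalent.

$6,561

E[u] = 0.125·√7569 + 0.25·√4489 + 0.25·√4096 + 0.125·√8649 + 0.25·√10609 = 0.125·87 + 0.25·67 + 0.25·64 + 0.125·93 + 0.25·103 = 81
CE = (81)² = 6561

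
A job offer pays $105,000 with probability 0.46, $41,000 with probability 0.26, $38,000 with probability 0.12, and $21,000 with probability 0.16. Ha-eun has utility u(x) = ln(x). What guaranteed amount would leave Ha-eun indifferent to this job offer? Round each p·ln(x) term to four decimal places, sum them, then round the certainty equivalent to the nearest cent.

E[u] = 0.46·ln(105000) + 0.26·ln(41000) + 0.12·ln(38000) + 0.16·ln(21000) = 5.3184 + 2.7615 + 1.2654 + 1.5924 = 10.9377
CE = e^10.9377 ≈ 56257.80

$56,257.80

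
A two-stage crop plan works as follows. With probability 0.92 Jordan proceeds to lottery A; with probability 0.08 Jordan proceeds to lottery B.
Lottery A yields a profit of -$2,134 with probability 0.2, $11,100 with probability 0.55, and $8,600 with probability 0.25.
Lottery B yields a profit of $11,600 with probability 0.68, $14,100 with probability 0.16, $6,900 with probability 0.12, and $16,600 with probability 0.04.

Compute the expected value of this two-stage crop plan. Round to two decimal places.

EV(A) = 0.2 × (-2134) + 0.55 × 11100 + 0.25 × 8600 = -426.8 + 6105 + 2150 = 7828.2
EV(B) = 0.68 × 11600 + 0.16 × 14100 + 0.12 × 6900 + 0.04 × 16600 = 7888 + 2256 + 828 + 664 = 11636
Overall = 0.92 × 7828.2 + 0.08 × 11636 = 7201.944 + 930.88 = 8132.824

$8,132.82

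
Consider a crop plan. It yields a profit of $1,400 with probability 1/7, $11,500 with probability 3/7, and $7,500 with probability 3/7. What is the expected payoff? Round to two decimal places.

$8,342.86

EV = 1/7 × 1400 + 3/7 × 11500 + 3/7 × 7500 = 200 + 4928.5714 + 3214.2857 = 8342.8571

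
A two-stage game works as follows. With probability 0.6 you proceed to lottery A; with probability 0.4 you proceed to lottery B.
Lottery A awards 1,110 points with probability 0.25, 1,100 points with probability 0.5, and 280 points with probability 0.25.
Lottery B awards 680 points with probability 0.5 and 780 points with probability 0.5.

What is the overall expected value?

830.5 points

EV(A) = 0.25 × 1110 + 0.5 × 1100 + 0.25 × 280 = 277.5 + 550 + 70 = 897.5
EV(B) = 0.5 × 680 + 0.5 × 780 = 340 + 390 = 730
Overall = 0.6 × 897.5 + 0.4 × 730 = 538.5 + 292 = 830.5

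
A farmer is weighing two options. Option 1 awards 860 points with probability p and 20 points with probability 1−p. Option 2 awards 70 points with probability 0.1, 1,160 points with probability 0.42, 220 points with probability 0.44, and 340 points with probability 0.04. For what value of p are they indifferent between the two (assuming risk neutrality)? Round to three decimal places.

EV(Option 2) = 0.1 × 70 + 0.42 × 1160 + 0.44 × 220 + 0.04 × 340 = 7 + 487.2 + 96.8 + 13.6 = 604.6
p·860 + (1−p)·20 = 604.6
840p + 20 = 604.6
p = (604.6 − 20) / 840

p = 0.696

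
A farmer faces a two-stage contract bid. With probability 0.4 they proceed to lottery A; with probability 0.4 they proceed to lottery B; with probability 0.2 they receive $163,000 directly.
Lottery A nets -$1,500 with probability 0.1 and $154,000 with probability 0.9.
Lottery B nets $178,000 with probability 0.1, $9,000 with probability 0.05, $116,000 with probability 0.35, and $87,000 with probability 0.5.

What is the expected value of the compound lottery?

EV(A) = 0.1 × (-1500) + 0.9 × 154000 = -150 + 138600 = 138450
EV(B) = 0.1 × 178000 + 0.05 × 9000 + 0.35 × 116000 + 0.5 × 87000 = 17800 + 450 + 40600 + 43500 = 102350
Branch C: 163000 (certain)
Overall = 0.4 × 138450 + 0.4 × 102350 + 0.2 × 163000 = 55380 + 40940 + 32600 = 128920

$128,920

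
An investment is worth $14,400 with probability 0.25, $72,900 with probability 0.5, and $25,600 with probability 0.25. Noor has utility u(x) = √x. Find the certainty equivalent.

E[u] = 0.25·√14400 + 0.5·√72900 + 0.25·√25600 = 0.25·120 + 0.5·270 + 0.25·160 = 205
CE = (205)² = 42025

$42,025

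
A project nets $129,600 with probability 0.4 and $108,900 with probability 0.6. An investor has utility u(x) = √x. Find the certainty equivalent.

E[u] = 0.4·√129600 + 0.6·√108900 = 0.4·360 + 0.6·330 = 342
CE = (342)² = 116964

$116,964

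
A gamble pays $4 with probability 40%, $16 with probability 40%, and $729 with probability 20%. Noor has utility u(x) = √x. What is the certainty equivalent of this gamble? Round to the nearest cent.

$60.84

E[u] = 0.4·√4 + 0.4·√16 + 0.2·√729 = 0.4·2 + 0.4·4 + 0.2·27 = 7.8
CE = (7.8)² = 60.84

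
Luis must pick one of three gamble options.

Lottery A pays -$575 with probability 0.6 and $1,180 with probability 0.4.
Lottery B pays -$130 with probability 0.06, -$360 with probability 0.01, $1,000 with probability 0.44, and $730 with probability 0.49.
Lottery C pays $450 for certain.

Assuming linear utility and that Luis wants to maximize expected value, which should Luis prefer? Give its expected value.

Lottery A = 0.6 × (-575) + 0.4 × 1180 = -345 + 472 = 127
Lottery B = 0.06 × (-130) + 0.01 × (-360) + 0.44 × 1000 + 0.49 × 730 = -7.8 − 3.6 + 440 + 357.7 = 786.3
Lottery C: 450 (certain)

Lottery B ($786.30)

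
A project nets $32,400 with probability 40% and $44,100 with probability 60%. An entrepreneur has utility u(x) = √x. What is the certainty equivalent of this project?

E[u] = 0.4·√32400 + 0.6·√44100 = 0.4·180 + 0.6·210 = 198
CE = (198)² = 39204

$39,204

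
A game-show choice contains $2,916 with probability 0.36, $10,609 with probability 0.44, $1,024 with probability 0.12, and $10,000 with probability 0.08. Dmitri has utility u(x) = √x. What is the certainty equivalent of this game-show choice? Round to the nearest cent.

E[u] = 0.36·√2916 + 0.44·√10609 + 0.12·√1024 + 0.08·√10000 = 0.36·54 + 0.44·103 + 0.12·32 + 0.08·100 = 76.6
CE = (76.6)² = 5867.56

$5,867.56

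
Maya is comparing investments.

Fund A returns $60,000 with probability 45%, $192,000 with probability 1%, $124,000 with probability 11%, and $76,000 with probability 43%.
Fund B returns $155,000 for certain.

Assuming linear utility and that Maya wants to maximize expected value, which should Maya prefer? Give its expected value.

Fund A = 0.45 × 60000 + 0.01 × 192000 + 0.11 × 124000 + 0.43 × 76000 = 27000 + 1920 + 13640 + 32680 = 75240
Fund B: 155000 (certain)

Fund B ($155,000)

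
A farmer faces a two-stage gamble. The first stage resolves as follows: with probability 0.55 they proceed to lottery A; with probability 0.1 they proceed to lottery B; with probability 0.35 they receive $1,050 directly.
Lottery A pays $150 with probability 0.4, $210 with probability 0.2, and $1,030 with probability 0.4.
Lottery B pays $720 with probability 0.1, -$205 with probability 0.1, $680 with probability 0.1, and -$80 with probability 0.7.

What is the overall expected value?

EV(A) = 0.4 × 150 + 0.2 × 210 + 0.4 × 1030 = 60 + 42 + 412 = 514
EV(B) = 0.1 × 720 + 0.1 × (-205) + 0.1 × 680 + 0.7 × (-80) = 72 − 20.5 + 68 − 56 = 63.5
Branch C: 1050 (certain)
Overall = 0.55 × 514 + 0.1 × 63.5 + 0.35 × 1050 = 282.7 + 6.35 + 367.5 = 656.55

$656.55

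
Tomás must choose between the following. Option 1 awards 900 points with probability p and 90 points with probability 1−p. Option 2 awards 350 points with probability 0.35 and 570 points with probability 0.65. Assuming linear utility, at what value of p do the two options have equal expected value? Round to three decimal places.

p = 0.498

EV(Option 2) = 0.35 × 350 + 0.65 × 570 = 122.5 + 370.5 = 493
p·900 + (1−p)·90 = 493
810p + 90 = 493
p = (493 − 90) / 810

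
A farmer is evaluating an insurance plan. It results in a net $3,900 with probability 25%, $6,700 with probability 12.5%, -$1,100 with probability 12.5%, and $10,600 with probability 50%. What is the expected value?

$6,975

EV = 0.25 × 3900 + 0.125 × 6700 + 0.125 × (-1100) + 0.5 × 10600 = 975 + 837.5 − 137.5 + 5300 = 6975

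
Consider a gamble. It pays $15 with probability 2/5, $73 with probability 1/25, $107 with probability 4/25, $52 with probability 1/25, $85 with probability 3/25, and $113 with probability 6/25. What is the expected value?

$65.44

EV = 2/5 × 15 + 1/25 × 73 + 4/25 × 107 + 1/25 × 52 + 3/25 × 85 + 6/25 × 113 = 6 + 2.92 + 17.12 + 2.08 + 10.2 + 27.12 = 65.44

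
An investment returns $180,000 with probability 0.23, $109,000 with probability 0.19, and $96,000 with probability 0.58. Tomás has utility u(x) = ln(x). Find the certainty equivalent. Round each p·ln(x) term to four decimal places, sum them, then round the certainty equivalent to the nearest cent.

$113,641.04

E[u] = 0.23·ln(180000) + 0.19·ln(109000) + 0.58·ln(96000) = 2.7832 + 2.2038 + 6.6538 = 11.6408
CE = e^11.6408 ≈ 113641.04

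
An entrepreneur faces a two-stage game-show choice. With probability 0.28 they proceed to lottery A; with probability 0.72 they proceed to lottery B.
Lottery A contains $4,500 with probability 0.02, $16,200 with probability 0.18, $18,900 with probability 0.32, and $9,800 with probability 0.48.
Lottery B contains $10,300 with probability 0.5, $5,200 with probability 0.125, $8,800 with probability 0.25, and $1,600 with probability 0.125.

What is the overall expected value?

EV(A) = 0.02 × 4500 + 0.18 × 16200 + 0.32 × 18900 + 0.48 × 9800 = 90 + 2916 + 6048 + 4704 = 13758
EV(B) = 0.5 × 10300 + 0.125 × 5200 + 0.25 × 8800 + 0.125 × 1600 = 5150 + 650 + 2200 + 200 = 8200
Overall = 0.28 × 13758 + 0.72 × 8200 = 3852.24 + 5904 = 9756.24

$9,756.24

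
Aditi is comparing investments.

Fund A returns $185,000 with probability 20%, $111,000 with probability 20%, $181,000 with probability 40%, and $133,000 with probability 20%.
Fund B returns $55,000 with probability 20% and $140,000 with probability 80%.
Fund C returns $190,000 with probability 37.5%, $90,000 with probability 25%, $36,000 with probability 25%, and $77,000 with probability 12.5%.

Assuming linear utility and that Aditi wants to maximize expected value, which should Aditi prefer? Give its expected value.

Fund A = 0.2 × 185000 + 0.2 × 111000 + 0.4 × 181000 + 0.2 × 133000 = 37000 + 22200 + 72400 + 26600 = 158200
Fund B = 0.2 × 55000 + 0.8 × 140000 = 11000 + 112000 = 123000
Fund C = 0.375 × 190000 + 0.25 × 90000 + 0.25 × 36000 + 0.125 × 77000 = 71250 + 22500 + 9000 + 9625 = 112375

Fund A ($158,200)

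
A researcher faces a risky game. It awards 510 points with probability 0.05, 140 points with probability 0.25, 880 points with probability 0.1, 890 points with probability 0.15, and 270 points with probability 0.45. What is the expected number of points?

EV = 0.05 × 510 + 0.25 × 140 + 0.1 × 880 + 0.15 × 890 + 0.45 × 270 = 25.5 + 35 + 88 + 133.5 + 121.5 = 403.5

403.5 points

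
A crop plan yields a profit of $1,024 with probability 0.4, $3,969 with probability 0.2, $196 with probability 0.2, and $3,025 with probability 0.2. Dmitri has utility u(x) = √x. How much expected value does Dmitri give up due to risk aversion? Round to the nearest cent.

E[u] = 0.4·√1024 + 0.2·√3969 + 0.2·√196 + 0.2·√3025 = 0.4·32 + 0.2·63 + 0.2·14 + 0.2·55 = 39.2
CE = (39.2)² = 1536.64
Risk premium = EV − CE = 1847.6 − 1536.64 = 310.96

$310.96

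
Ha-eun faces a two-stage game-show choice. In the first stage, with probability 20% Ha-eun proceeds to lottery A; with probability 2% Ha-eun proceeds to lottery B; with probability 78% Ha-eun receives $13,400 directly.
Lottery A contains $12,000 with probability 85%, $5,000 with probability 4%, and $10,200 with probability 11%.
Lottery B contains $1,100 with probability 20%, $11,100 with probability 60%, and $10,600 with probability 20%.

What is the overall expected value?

EV(A) = 0.85 × 12000 + 0.04 × 5000 + 0.11 × 10200 = 10200 + 200 + 1122 = 11522
EV(B) = 0.2 × 1100 + 0.6 × 11100 + 0.2 × 10600 = 220 + 6660 + 2120 = 9000
Branch C: 13400 (certain)
Overall = 0.2 × 11522 + 0.02 × 9000 + 0.78 × 13400 = 2304.4 + 180 + 10452 = 12936.4

$12,936.40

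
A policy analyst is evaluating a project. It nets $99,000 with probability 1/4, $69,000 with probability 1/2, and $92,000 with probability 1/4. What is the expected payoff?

$82,250

EV = 1/4 × 99000 + 1/2 × 69000 + 1/4 × 92000 = 24750 + 34500 + 23000 = 82250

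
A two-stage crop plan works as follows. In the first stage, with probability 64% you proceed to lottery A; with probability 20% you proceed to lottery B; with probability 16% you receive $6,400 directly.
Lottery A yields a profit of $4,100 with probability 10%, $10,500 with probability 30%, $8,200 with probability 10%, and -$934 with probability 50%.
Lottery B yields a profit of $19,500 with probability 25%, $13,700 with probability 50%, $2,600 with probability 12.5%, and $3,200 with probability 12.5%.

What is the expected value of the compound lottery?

EV(A) = 0.1 × 4100 + 0.3 × 10500 + 0.1 × 8200 + 0.5 × (-934) = 410 + 3150 + 820 − 467 = 3913
EV(B) = 0.25 × 19500 + 0.5 × 13700 + 0.125 × 2600 + 0.125 × 3200 = 4875 + 6850 + 325 + 400 = 12450
Branch C: 6400 (certain)
Overall = 0.64 × 3913 + 0.2 × 12450 + 0.16 × 6400 = 2504.32 + 2490 + 1024 = 6018.32

$6,018.32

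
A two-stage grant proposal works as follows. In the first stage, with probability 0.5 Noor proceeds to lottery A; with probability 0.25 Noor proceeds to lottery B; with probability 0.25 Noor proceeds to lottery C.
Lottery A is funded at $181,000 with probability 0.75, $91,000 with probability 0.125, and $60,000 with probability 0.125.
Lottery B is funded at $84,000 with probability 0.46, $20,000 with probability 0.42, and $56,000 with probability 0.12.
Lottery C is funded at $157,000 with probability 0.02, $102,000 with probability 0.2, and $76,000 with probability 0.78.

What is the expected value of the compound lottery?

EV(A) = 0.75 × 181000 + 0.125 × 91000 + 0.125 × 60000 = 135750 + 11375 + 7500 = 154625
EV(B) = 0.46 × 84000 + 0.42 × 20000 + 0.12 × 56000 = 38640 + 8400 + 6720 = 53760
EV(C) = 0.02 × 157000 + 0.2 × 102000 + 0.78 × 76000 = 3140 + 20400 + 59280 = 82820
Overall = 0.5 × 154625 + 0.25 × 53760 + 0.25 × 82820 = 77312.5 + 13440 + 20705 = 111457.5

$111,457.50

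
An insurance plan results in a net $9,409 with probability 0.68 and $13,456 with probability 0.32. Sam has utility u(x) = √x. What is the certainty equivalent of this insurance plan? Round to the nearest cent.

$10,625.49

E[u] = 0.68·√9409 + 0.32·√13456 = 0.68·97 + 0.32·116 = 103.08
CE = (103.08)² = 10625.4864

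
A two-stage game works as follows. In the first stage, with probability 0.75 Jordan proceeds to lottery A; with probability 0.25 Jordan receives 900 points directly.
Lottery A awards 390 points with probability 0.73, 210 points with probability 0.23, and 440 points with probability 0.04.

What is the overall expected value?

487.95 points

EV(A) = 0.73 × 390 + 0.23 × 210 + 0.04 × 440 = 284.7 + 48.3 + 17.6 = 350.6
Branch B: 900 (certain)
Overall = 0.75 × 350.6 + 0.25 × 900 = 262.95 + 225 = 487.95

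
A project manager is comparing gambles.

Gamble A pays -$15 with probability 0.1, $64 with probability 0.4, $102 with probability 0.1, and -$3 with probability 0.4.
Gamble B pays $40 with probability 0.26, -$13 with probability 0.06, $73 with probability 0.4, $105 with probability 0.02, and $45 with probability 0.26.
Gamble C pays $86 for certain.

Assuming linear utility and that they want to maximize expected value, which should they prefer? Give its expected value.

Gamble C ($86)

Gamble A = 0.1 × (-15) + 0.4 × 64 + 0.1 × 102 + 0.4 × (-3) = -1.5 + 25.6 + 10.2 − 1.2 = 33.1
Gamble B = 0.26 × 40 + 0.06 × (-13) + 0.4 × 73 + 0.02 × 105 + 0.26 × 45 = 10.4 − 0.78 + 29.2 + 2.1 + 11.7 = 52.62
Gamble C: 86 (certain)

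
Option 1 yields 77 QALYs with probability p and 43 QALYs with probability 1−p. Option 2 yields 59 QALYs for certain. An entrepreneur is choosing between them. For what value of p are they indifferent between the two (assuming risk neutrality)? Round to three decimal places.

p = 0.471

p·77 + (1−p)·43 = 59
34p + 43 = 59
p = (59 − 43) / 34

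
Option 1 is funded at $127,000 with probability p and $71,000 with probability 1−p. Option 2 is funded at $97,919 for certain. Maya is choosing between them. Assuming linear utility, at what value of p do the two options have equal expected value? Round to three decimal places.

p = 0.481

p·127000 + (1−p)·71000 = 97919
56000p + 71000 = 97919
p = (97919 − 71000) / 56000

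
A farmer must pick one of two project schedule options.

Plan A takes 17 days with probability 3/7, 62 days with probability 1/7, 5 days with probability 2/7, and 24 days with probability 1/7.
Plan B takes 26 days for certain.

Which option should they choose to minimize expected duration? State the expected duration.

Plan A = 3/7 × 17 + 1/7 × 62 + 2/7 × 5 + 1/7 × 24 = 7.2857 + 8.8571 + 1.4286 + 3.4286 = 21
Plan B: 26 (certain)

Plan A (21 days)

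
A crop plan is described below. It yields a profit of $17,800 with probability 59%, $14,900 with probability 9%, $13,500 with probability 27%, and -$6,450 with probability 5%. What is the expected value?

EV = 0.59 × 17800 + 0.09 × 14900 + 0.27 × 13500 + 0.05 × (-6450) = 10502 + 1341 + 3645 − 322.5 = 15165.5

$15,165.50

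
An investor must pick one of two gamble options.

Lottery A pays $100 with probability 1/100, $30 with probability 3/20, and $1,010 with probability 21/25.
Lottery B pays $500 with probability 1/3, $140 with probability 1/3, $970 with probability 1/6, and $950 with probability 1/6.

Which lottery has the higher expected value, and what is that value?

Lottery A ($853.90)

Lottery A = 1/100 × 100 + 3/20 × 30 + 21/25 × 1010 = 1 + 4.5 + 848.4 = 853.9
Lottery B = 1/3 × 500 + 1/3 × 140 + 1/6 × 970 + 1/6 × 950 = 166.6667 + 46.6667 + 161.6667 + 158.3333 = 533.3333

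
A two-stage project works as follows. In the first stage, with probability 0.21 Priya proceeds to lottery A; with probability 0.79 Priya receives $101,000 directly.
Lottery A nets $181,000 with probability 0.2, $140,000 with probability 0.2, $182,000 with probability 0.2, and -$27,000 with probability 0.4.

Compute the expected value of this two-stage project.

EV(A) = 0.2 × 181000 + 0.2 × 140000 + 0.2 × 182000 + 0.4 × (-27000) = 36200 + 28000 + 36400 − 10800 = 89800
Branch B: 101000 (certain)
Overall = 0.21 × 89800 + 0.79 × 101000 = 18858 + 79790 = 98648

$98,648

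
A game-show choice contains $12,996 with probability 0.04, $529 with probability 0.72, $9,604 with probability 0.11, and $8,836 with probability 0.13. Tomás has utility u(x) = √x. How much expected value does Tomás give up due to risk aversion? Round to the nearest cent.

E[u] = 0.04·√12996 + 0.72·√529 + 0.11·√9604 + 0.13·√8836 = 0.04·114 + 0.72·23 + 0.11·98 + 0.13·94 = 44.12
CE = (44.12)² = 1946.5744
Risk premium = EV − CE = 3105.84 − 1946.5744 = 1159.2656

$1,159.27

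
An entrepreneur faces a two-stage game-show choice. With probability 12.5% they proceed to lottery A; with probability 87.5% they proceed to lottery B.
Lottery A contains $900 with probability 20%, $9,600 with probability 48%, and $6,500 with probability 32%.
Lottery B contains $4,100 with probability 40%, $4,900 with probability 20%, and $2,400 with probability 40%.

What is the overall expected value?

EV(A) = 0.2 × 900 + 0.48 × 9600 + 0.32 × 6500 = 180 + 4608 + 2080 = 6868
EV(B) = 0.4 × 4100 + 0.2 × 4900 + 0.4 × 2400 = 1640 + 980 + 960 = 3580
Overall = 0.125 × 6868 + 0.875 × 3580 = 858.5 + 3132.5 = 3991

$3,991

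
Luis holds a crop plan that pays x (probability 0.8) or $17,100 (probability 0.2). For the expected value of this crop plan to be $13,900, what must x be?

0.8·x + 0.2·17100 = 13900
0.8·x = 13900 − 3420 = 10480
x = 10480 / 0.8 = 13100

x = $13,100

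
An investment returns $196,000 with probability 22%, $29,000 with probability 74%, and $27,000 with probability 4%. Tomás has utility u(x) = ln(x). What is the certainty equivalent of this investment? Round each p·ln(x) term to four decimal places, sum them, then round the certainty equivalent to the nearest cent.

$44,024.43

E[u] = 0.22·ln(196000) + 0.74·ln(29000) + 0.04·ln(27000) = 2.6809 + 7.6035 + 0.4081 = 10.6925
CE = e^10.6925 ≈ 44024.43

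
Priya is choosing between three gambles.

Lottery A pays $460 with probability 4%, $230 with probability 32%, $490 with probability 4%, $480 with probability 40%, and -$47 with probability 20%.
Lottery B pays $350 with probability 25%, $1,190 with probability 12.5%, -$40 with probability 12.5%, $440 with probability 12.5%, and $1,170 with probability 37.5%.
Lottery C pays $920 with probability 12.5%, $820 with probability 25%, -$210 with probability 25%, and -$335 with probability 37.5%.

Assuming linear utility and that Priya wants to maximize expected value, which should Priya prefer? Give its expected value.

Lottery B ($725)

Lottery A = 0.04 × 460 + 0.32 × 230 + 0.04 × 490 + 0.4 × 480 + 0.2 × (-47) = 18.4 + 73.6 + 19.6 + 192 − 9.4 = 294.2
Lottery B = 0.25 × 350 + 0.125 × 1190 + 0.125 × (-40) + 0.125 × 440 + 0.375 × 1170 = 87.5 + 148.75 − 5 + 55 + 438.75 = 725
Lottery C = 0.125 × 920 + 0.25 × 820 + 0.25 × (-210) + 0.375 × (-335) = 115 + 205 − 52.5 − 125.625 = 141.875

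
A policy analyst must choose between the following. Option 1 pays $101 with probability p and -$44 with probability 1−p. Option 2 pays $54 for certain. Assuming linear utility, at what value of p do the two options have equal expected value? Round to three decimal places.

p = 0.676

p·101 + (1−p)·(-44) = 54
145p − 44 = 54
p = (54 + 44) / 145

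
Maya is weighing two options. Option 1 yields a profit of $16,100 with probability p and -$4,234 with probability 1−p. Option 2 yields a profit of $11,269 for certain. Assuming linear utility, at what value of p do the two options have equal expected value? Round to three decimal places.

p = 0.762

p·16100 + (1−p)·(-4234) = 11269
20334p − 4234 = 11269
p = (11269 + 4234) / 20334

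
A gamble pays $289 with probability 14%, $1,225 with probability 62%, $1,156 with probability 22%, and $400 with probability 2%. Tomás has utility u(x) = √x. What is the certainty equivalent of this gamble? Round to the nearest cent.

E[u] = 0.14·√289 + 0.62·√1225 + 0.22·√1156 + 0.02·√400 = 0.14·17 + 0.62·35 + 0.22·34 + 0.02·20 = 31.96
CE = (31.96)² = 1021.4416

$1,021.44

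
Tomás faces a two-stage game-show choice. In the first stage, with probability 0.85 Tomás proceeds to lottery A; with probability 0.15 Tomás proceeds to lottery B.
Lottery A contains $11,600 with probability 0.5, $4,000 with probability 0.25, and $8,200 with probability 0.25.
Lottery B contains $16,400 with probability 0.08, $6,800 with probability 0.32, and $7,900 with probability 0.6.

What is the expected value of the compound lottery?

$8,756.70

EV(A) = 0.5 × 11600 + 0.25 × 4000 + 0.25 × 8200 = 5800 + 1000 + 2050 = 8850
EV(B) = 0.08 × 16400 + 0.32 × 6800 + 0.6 × 7900 = 1312 + 2176 + 4740 = 8228
Overall = 0.85 × 8850 + 0.15 × 8228 = 7522.5 + 1234.2 = 8756.7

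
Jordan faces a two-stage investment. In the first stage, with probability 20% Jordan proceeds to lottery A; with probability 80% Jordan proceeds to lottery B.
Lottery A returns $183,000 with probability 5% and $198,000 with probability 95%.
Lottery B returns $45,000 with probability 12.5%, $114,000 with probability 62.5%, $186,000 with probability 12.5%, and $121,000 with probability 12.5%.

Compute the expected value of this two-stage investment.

EV(A) = 0.05 × 183000 + 0.95 × 198000 = 9150 + 188100 = 197250
EV(B) = 0.125 × 45000 + 0.625 × 114000 + 0.125 × 186000 + 0.125 × 121000 = 5625 + 71250 + 23250 + 15125 = 115250
Overall = 0.2 × 197250 + 0.8 × 115250 = 39450 + 92200 = 131650

$131,650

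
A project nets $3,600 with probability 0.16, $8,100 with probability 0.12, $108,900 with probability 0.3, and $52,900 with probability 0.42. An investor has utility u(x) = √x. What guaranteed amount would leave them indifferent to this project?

$46,656

E[u] = 0.16·√3600 + 0.12·√8100 + 0.3·√108900 + 0.42·√52900 = 0.16·60 + 0.12·90 + 0.3·330 + 0.42·230 = 216
CE = (216)² = 46656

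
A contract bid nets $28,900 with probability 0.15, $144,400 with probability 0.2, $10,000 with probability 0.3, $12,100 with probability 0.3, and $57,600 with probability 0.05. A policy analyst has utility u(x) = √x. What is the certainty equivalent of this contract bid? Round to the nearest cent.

$31,152.25

E[u] = 0.15·√28900 + 0.2·√144400 + 0.3·√10000 + 0.3·√12100 + 0.05·√57600 = 0.15·170 + 0.2·380 + 0.3·100 + 0.3·110 + 0.05·240 = 176.5
CE = (176.5)² = 31152.25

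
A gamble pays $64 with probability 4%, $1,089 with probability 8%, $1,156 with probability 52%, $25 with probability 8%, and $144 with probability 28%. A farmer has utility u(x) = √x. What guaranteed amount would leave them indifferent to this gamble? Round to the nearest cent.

E[u] = 0.04·√64 + 0.08·√1089 + 0.52·√1156 + 0.08·√25 + 0.28·√144 = 0.04·8 + 0.08·33 + 0.52·34 + 0.08·5 + 0.28·12 = 24.4
CE = (24.4)² = 595.36

$595.36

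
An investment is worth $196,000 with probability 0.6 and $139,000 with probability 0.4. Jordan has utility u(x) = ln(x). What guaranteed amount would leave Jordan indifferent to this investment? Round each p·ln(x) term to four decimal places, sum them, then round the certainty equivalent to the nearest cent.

$170,825.87

E[u] = 0.6·ln(196000) + 0.4·ln(139000) = 7.3115 + 4.7369 = 12.0484
CE = e^12.0484 ≈ 170825.87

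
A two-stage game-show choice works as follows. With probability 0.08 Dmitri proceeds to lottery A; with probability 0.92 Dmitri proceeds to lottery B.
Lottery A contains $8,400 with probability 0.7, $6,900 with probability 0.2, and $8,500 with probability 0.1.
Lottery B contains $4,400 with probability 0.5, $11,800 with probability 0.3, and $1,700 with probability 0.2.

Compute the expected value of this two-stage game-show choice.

$6,242.40

EV(A) = 0.7 × 8400 + 0.2 × 6900 + 0.1 × 8500 = 5880 + 1380 + 850 = 8110
EV(B) = 0.5 × 4400 + 0.3 × 11800 + 0.2 × 1700 = 2200 + 3540 + 340 = 6080
Overall = 0.08 × 8110 + 0.92 × 6080 = 648.8 + 5593.6 = 6242.4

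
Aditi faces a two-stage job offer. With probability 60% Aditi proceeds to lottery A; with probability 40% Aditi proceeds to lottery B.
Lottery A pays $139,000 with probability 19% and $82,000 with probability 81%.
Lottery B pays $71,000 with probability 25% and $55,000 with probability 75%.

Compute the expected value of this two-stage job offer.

$79,298

EV(A) = 0.19 × 139000 + 0.81 × 82000 = 26410 + 66420 = 92830
EV(B) = 0.25 × 71000 + 0.75 × 55000 = 17750 + 41250 = 59000
Overall = 0.6 × 92830 + 0.4 × 59000 = 55698 + 23600 = 79298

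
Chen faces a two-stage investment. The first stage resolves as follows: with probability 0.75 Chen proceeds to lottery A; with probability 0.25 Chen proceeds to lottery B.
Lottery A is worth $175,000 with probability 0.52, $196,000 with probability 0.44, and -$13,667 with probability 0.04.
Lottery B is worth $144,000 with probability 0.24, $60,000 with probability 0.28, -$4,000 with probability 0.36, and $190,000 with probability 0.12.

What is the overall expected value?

EV(A) = 0.52 × 175000 + 0.44 × 196000 + 0.04 × (-13667) = 91000 + 86240 − 546.68 = 176693.32
EV(B) = 0.24 × 144000 + 0.28 × 60000 + 0.36 × (-4000) + 0.12 × 190000 = 34560 + 16800 − 1440 + 22800 = 72720
Overall = 0.75 × 176693.32 + 0.25 × 72720 = 132519.99 + 18180 = 150699.99

$150,699.99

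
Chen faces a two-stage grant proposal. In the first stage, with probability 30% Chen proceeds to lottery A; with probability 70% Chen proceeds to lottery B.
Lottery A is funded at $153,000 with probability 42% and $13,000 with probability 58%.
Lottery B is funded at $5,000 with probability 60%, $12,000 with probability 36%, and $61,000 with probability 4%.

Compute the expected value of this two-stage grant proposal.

EV(A) = 0.42 × 153000 + 0.58 × 13000 = 64260 + 7540 = 71800
EV(B) = 0.6 × 5000 + 0.36 × 12000 + 0.04 × 61000 = 3000 + 4320 + 2440 = 9760
Overall = 0.3 × 71800 + 0.7 × 9760 = 21540 + 6832 = 28372

$28,372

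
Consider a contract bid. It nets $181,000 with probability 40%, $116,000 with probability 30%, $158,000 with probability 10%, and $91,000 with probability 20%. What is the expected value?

EV = 0.4 × 181000 + 0.3 × 116000 + 0.1 × 158000 + 0.2 × 91000 = 72400 + 34800 + 15800 + 18200 = 141200

$141,200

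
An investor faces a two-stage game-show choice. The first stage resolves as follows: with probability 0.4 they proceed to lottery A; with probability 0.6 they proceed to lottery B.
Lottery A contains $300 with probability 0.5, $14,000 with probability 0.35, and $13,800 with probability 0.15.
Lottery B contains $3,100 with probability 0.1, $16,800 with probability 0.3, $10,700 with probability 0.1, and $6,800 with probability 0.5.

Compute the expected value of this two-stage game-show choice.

$8,740

EV(A) = 0.5 × 300 + 0.35 × 14000 + 0.15 × 13800 = 150 + 4900 + 2070 = 7120
EV(B) = 0.1 × 3100 + 0.3 × 16800 + 0.1 × 10700 + 0.5 × 6800 = 310 + 5040 + 1070 + 3400 = 9820
Overall = 0.4 × 7120 + 0.6 × 9820 = 2848 + 5892 = 8740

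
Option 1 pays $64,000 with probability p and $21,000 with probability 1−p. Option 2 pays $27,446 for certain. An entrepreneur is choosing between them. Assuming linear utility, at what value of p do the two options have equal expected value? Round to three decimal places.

p·64000 + (1−p)·21000 = 27446
43000p + 21000 = 27446
p = (27446 − 21000) / 43000

p = 0.150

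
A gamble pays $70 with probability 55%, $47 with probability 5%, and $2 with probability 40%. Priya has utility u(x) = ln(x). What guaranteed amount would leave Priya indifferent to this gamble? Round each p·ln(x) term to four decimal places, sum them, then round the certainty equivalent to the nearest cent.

$16.55

E[u] = 0.55·ln(70) + 0.05·ln(47) + 0.4·ln(2) = 2.3367 + 0.1925 + 0.2773 = 2.8065
CE = e^2.8065 ≈ 16.55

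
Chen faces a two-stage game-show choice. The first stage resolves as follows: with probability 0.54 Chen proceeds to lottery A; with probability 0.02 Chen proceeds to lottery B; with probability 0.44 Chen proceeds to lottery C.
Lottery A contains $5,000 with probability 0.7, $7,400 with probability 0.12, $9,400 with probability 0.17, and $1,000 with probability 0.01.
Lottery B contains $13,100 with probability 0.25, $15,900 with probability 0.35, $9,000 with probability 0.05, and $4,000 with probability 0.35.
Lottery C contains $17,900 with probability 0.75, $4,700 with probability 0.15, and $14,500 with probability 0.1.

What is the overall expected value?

EV(A) = 0.7 × 5000 + 0.12 × 7400 + 0.17 × 9400 + 0.01 × 1000 = 3500 + 888 + 1598 + 10 = 5996
EV(B) = 0.25 × 13100 + 0.35 × 15900 + 0.05 × 9000 + 0.35 × 4000 = 3275 + 5565 + 450 + 1400 = 10690
EV(C) = 0.75 × 17900 + 0.15 × 4700 + 0.1 × 14500 = 13425 + 705 + 1450 = 15580
Overall = 0.54 × 5996 + 0.02 × 10690 + 0.44 × 15580 = 3237.84 + 213.8 + 6855.2 = 10306.84

$10,306.84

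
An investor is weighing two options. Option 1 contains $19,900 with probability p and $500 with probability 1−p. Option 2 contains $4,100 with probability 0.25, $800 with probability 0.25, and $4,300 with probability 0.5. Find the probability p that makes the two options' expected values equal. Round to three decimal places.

p = 0.148

EV(Option 2) = 0.25 × 4100 + 0.25 × 800 + 0.5 × 4300 = 1025 + 200 + 2150 = 3375
p·19900 + (1−p)·500 = 3375
19400p + 500 = 3375
p = (3375 − 500) / 19400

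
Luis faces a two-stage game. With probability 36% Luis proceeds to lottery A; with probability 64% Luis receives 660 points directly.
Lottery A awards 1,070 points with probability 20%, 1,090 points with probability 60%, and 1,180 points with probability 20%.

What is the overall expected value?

819.84 points

EV(A) = 0.2 × 1070 + 0.6 × 1090 + 0.2 × 1180 = 214 + 654 + 236 = 1104
Branch B: 660 (certain)
Overall = 0.36 × 1104 + 0.64 × 660 = 397.44 + 422.4 = 819.84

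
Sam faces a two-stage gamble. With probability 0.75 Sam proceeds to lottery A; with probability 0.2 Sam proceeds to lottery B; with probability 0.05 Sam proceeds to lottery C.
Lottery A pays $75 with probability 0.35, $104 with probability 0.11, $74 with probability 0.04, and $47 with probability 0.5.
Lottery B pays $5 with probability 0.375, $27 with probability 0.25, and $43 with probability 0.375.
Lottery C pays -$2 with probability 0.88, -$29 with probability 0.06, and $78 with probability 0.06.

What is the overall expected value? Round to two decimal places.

$53.12

EV(A) = 0.35 × 75 + 0.11 × 104 + 0.04 × 74 + 0.5 × 47 = 26.25 + 11.44 + 2.96 + 23.5 = 64.15
EV(B) = 0.375 × 5 + 0.25 × 27 + 0.375 × 43 = 1.875 + 6.75 + 16.125 = 24.75
EV(C) = 0.88 × (-2) + 0.06 × (-29) + 0.06 × 78 = -1.76 − 1.74 + 4.68 = 1.18
Overall = 0.75 × 64.15 + 0.2 × 24.75 + 0.05 × 1.18 = 48.1125 + 4.95 + 0.059 = 53.1215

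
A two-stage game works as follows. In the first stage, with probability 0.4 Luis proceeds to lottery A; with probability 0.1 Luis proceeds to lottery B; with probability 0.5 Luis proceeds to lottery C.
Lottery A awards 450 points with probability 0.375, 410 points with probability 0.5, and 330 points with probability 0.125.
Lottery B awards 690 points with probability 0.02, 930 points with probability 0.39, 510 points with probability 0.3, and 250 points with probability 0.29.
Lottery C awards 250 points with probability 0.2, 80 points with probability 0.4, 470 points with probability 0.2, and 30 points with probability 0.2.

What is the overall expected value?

317.2 points

EV(A) = 0.375 × 450 + 0.5 × 410 + 0.125 × 330 = 168.75 + 205 + 41.25 = 415
EV(B) = 0.02 × 690 + 0.39 × 930 + 0.3 × 510 + 0.29 × 250 = 13.8 + 362.7 + 153 + 72.5 = 602
EV(C) = 0.2 × 250 + 0.4 × 80 + 0.2 × 470 + 0.2 × 30 = 50 + 32 + 94 + 6 = 182
Overall = 0.4 × 415 + 0.1 × 602 + 0.5 × 182 = 166 + 60.2 + 91 = 317.2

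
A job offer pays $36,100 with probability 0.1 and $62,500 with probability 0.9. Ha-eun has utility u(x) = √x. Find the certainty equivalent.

E[u] = 0.1·√36100 + 0.9·√62500 = 0.1·190 + 0.9·250 = 244
CE = (244)² = 59536

$59,536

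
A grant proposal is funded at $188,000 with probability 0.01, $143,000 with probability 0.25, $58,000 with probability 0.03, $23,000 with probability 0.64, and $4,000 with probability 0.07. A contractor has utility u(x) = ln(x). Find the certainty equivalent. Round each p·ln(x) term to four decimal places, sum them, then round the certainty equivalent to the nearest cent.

E[u] = 0.01·ln(188000) + 0.25·ln(143000) + 0.03·ln(58000) + 0.64·ln(23000) + 0.07·ln(4000) = 0.1214 + 2.9676 + 0.3290 + 6.4277 + 0.5806 = 10.4263
CE = e^10.4263 ≈ 33735.30

$33,735.30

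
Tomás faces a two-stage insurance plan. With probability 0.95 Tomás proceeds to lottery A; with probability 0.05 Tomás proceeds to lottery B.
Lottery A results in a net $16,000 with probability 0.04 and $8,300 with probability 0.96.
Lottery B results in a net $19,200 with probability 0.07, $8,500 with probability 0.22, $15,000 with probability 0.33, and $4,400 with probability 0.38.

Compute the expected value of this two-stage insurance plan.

EV(A) = 0.04 × 16000 + 0.96 × 8300 = 640 + 7968 = 8608
EV(B) = 0.07 × 19200 + 0.22 × 8500 + 0.33 × 15000 + 0.38 × 4400 = 1344 + 1870 + 4950 + 1672 = 9836
Overall = 0.95 × 8608 + 0.05 × 9836 = 8177.6 + 491.8 = 8669.4

$8,669.40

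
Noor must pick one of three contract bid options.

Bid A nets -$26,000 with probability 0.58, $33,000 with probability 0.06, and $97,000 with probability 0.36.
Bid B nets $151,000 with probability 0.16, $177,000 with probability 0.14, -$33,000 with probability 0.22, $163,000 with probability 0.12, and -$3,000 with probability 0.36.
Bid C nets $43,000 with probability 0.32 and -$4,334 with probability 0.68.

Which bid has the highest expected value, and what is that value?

Bid A = 0.58 × (-26000) + 0.06 × 33000 + 0.36 × 97000 = -15080 + 1980 + 34920 = 21820
Bid B = 0.16 × 151000 + 0.14 × 177000 + 0.22 × (-33000) + 0.12 × 163000 + 0.36 × (-3000) = 24160 + 24780 − 7260 + 19560 − 1080 = 60160
Bid C = 0.32 × 43000 + 0.68 × (-4334) = 13760 − 2947.12 = 10812.88

Bid B ($60,160)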